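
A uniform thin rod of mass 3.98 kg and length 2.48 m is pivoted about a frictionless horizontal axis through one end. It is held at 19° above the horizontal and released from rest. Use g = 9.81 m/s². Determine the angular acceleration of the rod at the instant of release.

α ≈ 5.61 rad/s²

About the pivot, I = (1/3)ML² = (1/3)(3.98)(2.48)² = 8.160 kg·m².
The weight acts at the center, a distance L/2 = 1.240 m from the pivot; τ = Mg(L/2) cos 19° = 45.78 N·m.
α = τ/I = 45.78/8.160 = 5.610 rad/s².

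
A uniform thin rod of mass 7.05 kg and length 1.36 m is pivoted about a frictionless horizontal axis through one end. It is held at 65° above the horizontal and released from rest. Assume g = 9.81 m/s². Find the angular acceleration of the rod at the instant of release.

α ≈ 4.57 rad/s²

About the pivot, I = (1/3)ML² = (1/3)(7.05)(1.36)² = 4.347 kg·m².
The weight acts at the center, a distance L/2 = 0.6800 m from the pivot; τ = Mg(L/2) cos 65° = 19.88 N·m.
α = τ/I = 19.88/4.347 = 4.573 rad/s².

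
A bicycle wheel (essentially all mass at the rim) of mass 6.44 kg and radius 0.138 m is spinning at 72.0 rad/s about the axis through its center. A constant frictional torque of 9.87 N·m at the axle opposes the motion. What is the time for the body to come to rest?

I = MR² = (6.44)(0.138)² = 0.1226 kg·m².
The net torque has magnitude 9.87 N·m, opposing ω.
|α| = τ/I = 9.870/0.1226 = 80.48 rad/s² (deceleration).
0 = ω₀ − |α|t ⇒ t = ω₀/|α| = 72.0/80.48 = 0.8947 s.

t ≈ 0.895 s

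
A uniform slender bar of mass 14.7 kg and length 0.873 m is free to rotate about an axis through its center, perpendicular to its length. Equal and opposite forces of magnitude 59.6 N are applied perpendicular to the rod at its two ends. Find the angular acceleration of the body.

I = (1/12)ML² = (1/12)(14.7)(0.873)² = 0.9336 kg·m².
The couple gives τ = F·(L/2) + F·(L/2) = F L = (59.6)(0.873) = 52.03 N·m.
Newton's second law for rotation, τ = Iα, gives α = τ/I = 52.03/0.9336 = 55.73 rad/s².

α ≈ 55.7 rad/s²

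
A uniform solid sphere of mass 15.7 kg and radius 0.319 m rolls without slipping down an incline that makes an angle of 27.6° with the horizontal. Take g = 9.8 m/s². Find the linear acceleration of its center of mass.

Translation along the incline: Mg sinθ − f = Ma.
Rotation about the center: fR = Iα with I = (2/5)MR². No-slip gives a = αR, so f = (I/R²)a = (2/5)M a.
Substituting: Mg sinθ = (1 + 0.4000)Ma, so a = g sinθ/(1 + 0.4000) = (9.8) sin 27.6° / 1.400 = 3.243 m/s².

a ≈ 3.24 m/s²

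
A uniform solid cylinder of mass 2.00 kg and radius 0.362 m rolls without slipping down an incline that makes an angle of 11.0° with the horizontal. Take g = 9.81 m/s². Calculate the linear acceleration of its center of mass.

a ≈ 1.25 m/s²

Translation along the incline: Mg sinθ − f = Ma.
Rotation about the center: fR = Iα with I = ½MR². No-slip gives a = αR, so f = (I/R²)a = (1/2)M a.
Substituting: Mg sinθ = (1 + 0.5000)Ma, so a = g sinθ/(1 + 0.5000) = (9.81) sin 11.0° / 1.500 = 1.248 m/s².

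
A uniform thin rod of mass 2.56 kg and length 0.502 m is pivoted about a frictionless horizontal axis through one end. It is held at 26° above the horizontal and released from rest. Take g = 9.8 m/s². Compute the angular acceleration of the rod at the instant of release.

About the pivot, I = (1/3)ML² = (1/3)(2.56)(0.502)² = 0.2150 kg·m².
The weight acts at the center, a distance L/2 = 0.2510 m from the pivot; τ = Mg(L/2) cos 26° = 5.660 N·m.
α = τ/I = 5.660/0.2150 = 26.32 rad/s².
(Equivalently α = (3g/(2L)) cos 26° = 26.32 rad/s².)

α ≈ 26.3 rad/s²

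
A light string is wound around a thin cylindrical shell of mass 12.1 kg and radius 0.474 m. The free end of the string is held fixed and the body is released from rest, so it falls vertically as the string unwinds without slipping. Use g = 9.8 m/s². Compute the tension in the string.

T ≈ 59.3 N

Translation: Mg − T = Ma. Rotation about the center: TR = Iα with I = MR².
With a = αR: T = (I/R²)a = M a, so Mg = (1 + 1.000)Ma.
a = g/(1 + 1.000) = 9.8/2.000 = 4.900 m/s².
T = 1.000·M·a = (1.000)(12.1)(4.900) = 59.29 N.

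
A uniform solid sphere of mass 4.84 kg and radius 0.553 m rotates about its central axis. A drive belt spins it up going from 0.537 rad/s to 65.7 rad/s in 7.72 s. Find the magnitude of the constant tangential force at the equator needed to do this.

I = (2/5)MR² = (2/5)(4.84)(0.553)² = 0.5920 kg·m².
α = Δω/Δt = (65.7 − 0.537)/7.72 = 8.441 rad/s².
The required torque is τ = Iα = (0.5920)(8.441) = 4.997 N·m.
A tangential force at the equator gives τ = FR, so F = τ/R = 4.997/0.553 = 9.037 N.

F ≈ 9.04 N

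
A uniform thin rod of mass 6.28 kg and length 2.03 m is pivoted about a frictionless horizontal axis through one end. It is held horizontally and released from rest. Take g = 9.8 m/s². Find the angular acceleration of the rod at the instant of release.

α ≈ 7.24 rad/s²

About the pivot, I = (1/3)ML² = (1/3)(6.28)(2.03)² = 8.626 kg·m².
The weight acts at the center, a distance L/2 = 1.015 m from the pivot; τ = Mg(L/2) = 62.47 N·m.
α = τ/I = 62.47/8.626 = 7.241 rad/s².
(Equivalently α = (3g/(2L)) = 7.241 rad/s².)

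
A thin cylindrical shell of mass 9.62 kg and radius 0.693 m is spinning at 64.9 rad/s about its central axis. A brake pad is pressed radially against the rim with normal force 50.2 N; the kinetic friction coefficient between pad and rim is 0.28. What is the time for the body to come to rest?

I = MR² = (9.62)(0.693)² = 4.620 kg·m².
Friction force f = μN = (0.28)(50.2) = 14.06 N at the rim; torque magnitude τ = fR = 9.741 N·m, opposing ω.
|α| = τ/I = 9.741/4.620 = 2.108 rad/s² (deceleration).
0 = ω₀ − |α|t ⇒ t = ω₀/|α| = 64.9/2.108 = 30.78 s.

t ≈ 30.8 s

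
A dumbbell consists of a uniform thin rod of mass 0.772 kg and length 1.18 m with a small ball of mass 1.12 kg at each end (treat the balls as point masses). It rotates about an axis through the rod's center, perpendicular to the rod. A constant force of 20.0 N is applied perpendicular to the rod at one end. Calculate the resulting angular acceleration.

α ≈ 13.6 rad/s²

I_rod = (1/12)ML² = (1/12)(0.772)(1.18)² = 0.08958 kg·m².
I_balls = 2·m·(L/2)² = 2(1.12)(0.5900)² = 0.7797 kg·m².
Total I = 0.8693 kg·m².
τ = F·(L/2) = (20.0)(0.590) = 11.80 N·m.
α = τ/I = 11.80/0.8693 = 13.57 rad/s².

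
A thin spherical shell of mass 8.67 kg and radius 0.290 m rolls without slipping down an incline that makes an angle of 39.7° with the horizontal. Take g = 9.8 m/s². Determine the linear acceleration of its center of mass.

a ≈ 3.76 m/s²

Translation along the incline: Mg sinθ − f = Ma.
Rotation about the center: fR = Iα with I = (2/3)MR². No-slip gives a = αR, so f = (I/R²)a = (2/3)M a.
Substituting: Mg sinθ = (1 + 0.6667)Ma, so a = g sinθ/(1 + 0.6667) = (9.8) sin 39.7° / 1.667 = 3.756 m/s².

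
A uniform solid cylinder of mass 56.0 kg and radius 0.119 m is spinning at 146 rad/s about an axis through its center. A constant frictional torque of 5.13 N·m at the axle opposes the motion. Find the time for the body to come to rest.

I = ½MR² = (1/2)(56.0)(0.119)² = 0.3965 kg·m².
The net torque has magnitude 5.13 N·m, opposing ω.
|α| = τ/I = 5.130/0.3965 = 12.94 rad/s² (deceleration).
0 = ω₀ − |α|t ⇒ t = ω₀/|α| = 146/12.94 = 11.28 s.

t ≈ 11.3 s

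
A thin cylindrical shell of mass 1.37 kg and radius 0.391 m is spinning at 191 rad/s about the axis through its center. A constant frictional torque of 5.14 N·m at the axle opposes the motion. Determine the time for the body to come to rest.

t ≈ 7.78 s

I = MR² = (1.37)(0.391)² = 0.2094 kg·m².
The net torque has magnitude 5.14 N·m, opposing ω.
|α| = τ/I = 5.140/0.2094 = 24.54 rad/s² (deceleration).
0 = ω₀ − |α|t ⇒ t = ω₀/|α| = 191/24.54 = 7.783 s.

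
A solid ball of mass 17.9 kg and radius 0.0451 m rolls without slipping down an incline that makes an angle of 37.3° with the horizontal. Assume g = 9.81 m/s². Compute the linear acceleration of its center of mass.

Translation along the incline: Mg sinθ − f = Ma.
Rotation about the center: fR = Iα with I = (2/5)MR². No-slip gives a = αR, so f = (I/R²)a = (2/5)M a.
Substituting: Mg sinθ = (1 + 0.4000)Ma, so a = g sinθ/(1 + 0.4000) = (9.81) sin 37.3° / 1.400 = 4.246 m/s².

a ≈ 4.25 m/s²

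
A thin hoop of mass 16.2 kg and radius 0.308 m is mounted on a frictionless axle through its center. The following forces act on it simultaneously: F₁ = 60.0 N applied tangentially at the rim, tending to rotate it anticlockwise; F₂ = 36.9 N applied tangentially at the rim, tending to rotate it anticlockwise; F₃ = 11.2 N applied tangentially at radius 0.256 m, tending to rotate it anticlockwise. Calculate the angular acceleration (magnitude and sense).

α ≈ 21.3 rad/s², anticlockwise

I = MR² = (16.2)(0.308)² = 1.537 kg·m².
Taking anticlockwise as positive: τ₁ = +(60.0)(0.308) = +18.48 N·m; τ₂ = +(36.9)(0.308) = +11.37 N·m; τ₃ = +(11.2)(0.256) = +2.867 N·m.
Net torque τ = 32.71 N·m.
α = τ/I = 32.71/1.537 = 21.29 rad/s².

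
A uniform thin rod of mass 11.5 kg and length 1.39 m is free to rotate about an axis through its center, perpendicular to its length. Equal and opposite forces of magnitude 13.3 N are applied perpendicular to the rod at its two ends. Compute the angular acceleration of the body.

α ≈ 9.98 rad/s²

I = (1/12)ML² = (1/12)(11.5)(1.39)² = 1.852 kg·m².
The couple gives τ = F·(L/2) + F·(L/2) = F L = (13.3)(1.39) = 18.49 N·m.
From τ = Iα: α = 18.49/1.852 = 9.984 rad/s².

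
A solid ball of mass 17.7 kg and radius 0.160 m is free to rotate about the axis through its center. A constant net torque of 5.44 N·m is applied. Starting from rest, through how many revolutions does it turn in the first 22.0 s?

≈ 1160 revolutions

I = (2/5)MR² = (2/5)(17.7)(0.160)² = 0.1812 kg·m².
α = τ/I = 5.44/0.1812 = 30.01 rad/s².
θ = ½αt² = ½(30.01)(22.0)² = 7263 rad.
Revolutions = θ/(2π) = 1156.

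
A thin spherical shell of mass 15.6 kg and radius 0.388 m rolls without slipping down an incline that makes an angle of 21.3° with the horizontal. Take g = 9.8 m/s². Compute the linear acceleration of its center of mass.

Translation along the incline: Mg sinθ − f = Ma.
Rotation about the center: fR = Iα with I = (2/3)MR². No-slip gives a = αR, so f = (I/R²)a = (2/3)M a.
Substituting: Mg sinθ = (1 + 0.6667)Ma, so a = g sinθ/(1 + 0.6667) = (9.8) sin 21.3° / 1.667 = 2.136 m/s².

a ≈ 2.14 m/s²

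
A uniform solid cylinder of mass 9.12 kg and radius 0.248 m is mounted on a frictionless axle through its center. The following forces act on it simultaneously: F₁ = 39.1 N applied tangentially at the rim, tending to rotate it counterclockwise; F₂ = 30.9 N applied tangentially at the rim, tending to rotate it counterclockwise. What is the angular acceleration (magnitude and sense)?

I = ½MR² = (1/2)(9.12)(0.248)² = 0.2805 kg·m².
Taking counterclockwise as positive: τ₁ = +(39.1)(0.248) = +9.697 N·m; τ₂ = +(30.9)(0.248) = +7.663 N·m.
Net torque τ = 17.36 N·m.
α = τ/I = 17.36/0.2805 = 61.90 rad/s².

α ≈ 61.9 rad/s², counterclockwise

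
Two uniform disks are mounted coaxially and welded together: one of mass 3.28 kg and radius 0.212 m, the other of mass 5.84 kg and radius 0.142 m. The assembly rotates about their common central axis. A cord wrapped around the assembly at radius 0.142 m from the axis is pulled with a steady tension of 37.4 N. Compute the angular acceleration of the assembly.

I = ½M₁R₁² + ½M₂R₂² = ½(3.28)(0.212)² + ½(5.84)(0.142)² = 0.1326 kg·m².
τ = F r = (37.4)(0.142) = 5.311 N·m.
α = τ/I = 5.311/0.1326 = 40.06 rad/s².

α ≈ 40.1 rad/s²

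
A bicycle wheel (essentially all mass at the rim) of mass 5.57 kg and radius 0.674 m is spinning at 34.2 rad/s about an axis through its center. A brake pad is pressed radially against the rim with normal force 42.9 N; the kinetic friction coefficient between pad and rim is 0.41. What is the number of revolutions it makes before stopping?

≈ 19.9 revolutions

I = MR² = (5.57)(0.674)² = 2.530 kg·m².
Friction force f = μN = (0.41)(42.9) = 17.59 N at the rim; torque magnitude τ = fR = 11.85 N·m, opposing ω.
|α| = τ/I = 11.85/2.530 = 4.685 rad/s² (deceleration).
ω² = ω₀² − 2|α|θ with ω = 0 ⇒ θ = ω₀²/(2|α|) = 124.8 rad = 19.87 rev.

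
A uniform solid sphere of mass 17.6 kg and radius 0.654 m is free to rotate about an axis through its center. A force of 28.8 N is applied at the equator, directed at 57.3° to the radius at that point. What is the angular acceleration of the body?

α ≈ 5.26 rad/s²

I = (2/5)MR² = (2/5)(17.6)(0.654)² = 3.011 kg·m².
Only the tangential component produces torque: τ = F R sinθ = (28.8)(0.654) sin 57.3° = 15.85 N·m.
From τ = Iα: α = 15.85/3.011 = 5.264 rad/s².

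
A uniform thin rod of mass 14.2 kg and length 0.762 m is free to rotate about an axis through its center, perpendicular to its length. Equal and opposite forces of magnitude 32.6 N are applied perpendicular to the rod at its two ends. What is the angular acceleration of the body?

I = (1/12)ML² = (1/12)(14.2)(0.762)² = 0.6871 kg·m².
The couple gives τ = F·(L/2) + F·(L/2) = F L = (32.6)(0.762) = 24.84 N·m.
From τ = Iα: α = 24.84/0.6871 = 36.15 rad/s².

α ≈ 36.2 rad/s²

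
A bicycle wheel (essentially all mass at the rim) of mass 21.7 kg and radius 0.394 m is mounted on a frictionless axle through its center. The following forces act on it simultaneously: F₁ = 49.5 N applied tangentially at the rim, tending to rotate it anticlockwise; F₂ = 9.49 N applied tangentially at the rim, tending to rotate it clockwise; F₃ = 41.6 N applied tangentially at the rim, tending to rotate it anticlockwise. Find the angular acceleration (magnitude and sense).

α ≈ 9.55 rad/s², anticlockwise

I = MR² = (21.7)(0.394)² = 3.369 kg·m².
Taking anticlockwise as positive: τ₁ = +(49.5)(0.394) = +19.50 N·m; τ₂ = −(9.49)(0.394) = −3.739 N·m; τ₃ = +(41.6)(0.394) = +16.39 N·m.
Net torque τ = 32.15 N·m.
α = τ/I = 32.15/3.369 = 9.545 rad/s².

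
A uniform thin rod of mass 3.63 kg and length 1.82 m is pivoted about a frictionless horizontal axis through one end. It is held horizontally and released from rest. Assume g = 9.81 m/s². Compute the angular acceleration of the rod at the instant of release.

α ≈ 8.09 rad/s²

About the pivot, I = (1/3)ML² = (1/3)(3.63)(1.82)² = 4.008 kg·m².
The weight acts at the center, a distance L/2 = 0.9100 m from the pivot; τ = Mg(L/2) = 32.41 N·m.
α = τ/I = 32.41/4.008 = 8.085 rad/s².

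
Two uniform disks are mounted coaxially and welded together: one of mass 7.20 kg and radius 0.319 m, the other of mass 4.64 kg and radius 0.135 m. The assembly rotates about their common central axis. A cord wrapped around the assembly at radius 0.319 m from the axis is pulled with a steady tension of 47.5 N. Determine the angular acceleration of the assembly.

α ≈ 37.1 rad/s²

I = ½M₁R₁² + ½M₂R₂² = ½(7.20)(0.319)² + ½(4.64)(0.135)² = 0.4086 kg·m².
τ = F r = (47.5)(0.319) = 15.15 N·m.
α = τ/I = 15.15/0.4086 = 37.08 rad/s².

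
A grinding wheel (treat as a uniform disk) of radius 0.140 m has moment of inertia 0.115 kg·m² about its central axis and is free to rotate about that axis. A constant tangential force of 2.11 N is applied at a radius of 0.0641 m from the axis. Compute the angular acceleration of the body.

τ = F·r = (2.11)(0.0641) = 0.1353 N·m.
Newton's second law for rotation, τ = Iα, gives α = τ/I = 0.1353/0.1150 = 1.176 rad/s².

α ≈ 1.18 rad/s²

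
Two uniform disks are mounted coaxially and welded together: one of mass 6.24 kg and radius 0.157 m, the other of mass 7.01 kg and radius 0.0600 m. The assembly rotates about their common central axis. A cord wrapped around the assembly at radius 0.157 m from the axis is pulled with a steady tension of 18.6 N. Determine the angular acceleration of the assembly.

α ≈ 32.6 rad/s²

I = ½M₁R₁² + ½M₂R₂² = ½(6.24)(0.157)² + ½(7.01)(0.0600)² = 0.08952 kg·m².
τ = F r = (18.6)(0.157) = 2.920 N·m.
α = τ/I = 2.920/0.08952 = 32.62 rad/s².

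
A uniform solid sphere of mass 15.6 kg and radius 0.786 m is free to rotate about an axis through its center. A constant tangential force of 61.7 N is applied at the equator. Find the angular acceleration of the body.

α ≈ 12.6 rad/s²

I = (2/5)MR² = (2/5)(15.6)(0.786)² = 3.855 kg·m².
τ = F R = (61.7)(0.786) = 48.50 N·m.
Newton's second law for rotation, τ = Iα, gives α = τ/I = 48.50/3.855 = 12.58 rad/s².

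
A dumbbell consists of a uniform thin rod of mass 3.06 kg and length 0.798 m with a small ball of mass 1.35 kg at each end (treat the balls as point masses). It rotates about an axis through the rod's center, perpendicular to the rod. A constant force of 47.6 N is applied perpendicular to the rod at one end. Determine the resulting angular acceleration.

I_rod = (1/12)ML² = (1/12)(3.06)(0.798)² = 0.1624 kg·m².
I_balls = 2·m·(L/2)² = 2(1.35)(0.3990)² = 0.4298 kg·m².
Total I = 0.5922 kg·m².
τ = F·(L/2) = (47.6)(0.399) = 18.99 N·m.
α = τ/I = 18.99/0.5922 = 32.07 rad/s².

α ≈ 32.1 rad/s²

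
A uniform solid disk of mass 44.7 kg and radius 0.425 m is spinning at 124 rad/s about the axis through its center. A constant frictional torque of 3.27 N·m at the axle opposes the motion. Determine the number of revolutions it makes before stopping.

I = ½MR² = (1/2)(44.7)(0.425)² = 4.037 kg·m².
The net torque has magnitude 3.27 N·m, opposing ω.
|α| = τ/I = 3.270/4.037 = 0.8100 rad/s² (deceleration).
ω² = ω₀² − 2|α|θ with ω = 0 ⇒ θ = ω₀²/(2|α|) = 9491 rad = 1511 rev.

≈ 1510 revolutions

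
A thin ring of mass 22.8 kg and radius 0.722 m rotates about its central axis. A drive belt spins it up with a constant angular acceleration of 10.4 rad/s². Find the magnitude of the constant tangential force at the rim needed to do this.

F ≈ 171 N

I = MR² = (22.8)(0.722)² = 11.89 kg·m².
The required torque is τ = Iα = (11.89)(10.40) = 123.6 N·m.
A tangential force at the rim gives τ = FR, so F = τ/R = 123.6/0.722 = 171.2 N.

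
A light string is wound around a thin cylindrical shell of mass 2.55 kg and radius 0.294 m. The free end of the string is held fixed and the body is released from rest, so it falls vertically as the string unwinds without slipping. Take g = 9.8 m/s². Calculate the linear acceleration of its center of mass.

Translation: Mg − T = Ma. Rotation about the center: TR = Iα with I = MR².
With a = αR: T = (I/R²)a = M a, so Mg = (1 + 1.000)Ma.
a = g/(1 + 1.000) = 9.8/2.000 = 4.900 m/s².

a ≈ 4.90 m/s²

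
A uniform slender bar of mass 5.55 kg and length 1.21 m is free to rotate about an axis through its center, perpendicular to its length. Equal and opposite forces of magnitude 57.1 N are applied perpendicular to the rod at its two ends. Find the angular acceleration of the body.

I = (1/12)ML² = (1/12)(5.55)(1.21)² = 0.6771 kg·m².
The couple gives τ = F·(L/2) + F·(L/2) = F L = (57.1)(1.21) = 69.09 N·m.
From τ = Iα: α = 69.09/0.6771 = 102.0 rad/s².

α ≈ 102 rad/s²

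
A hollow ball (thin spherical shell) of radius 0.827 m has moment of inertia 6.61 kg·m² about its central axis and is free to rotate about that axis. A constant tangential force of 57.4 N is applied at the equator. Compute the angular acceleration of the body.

τ = F R = (57.4)(0.827) = 47.47 N·m.
Newton's second law for rotation, τ = Iα, gives α = τ/I = 47.47/6.610 = 7.182 rad/s².

α ≈ 7.18 rad/s²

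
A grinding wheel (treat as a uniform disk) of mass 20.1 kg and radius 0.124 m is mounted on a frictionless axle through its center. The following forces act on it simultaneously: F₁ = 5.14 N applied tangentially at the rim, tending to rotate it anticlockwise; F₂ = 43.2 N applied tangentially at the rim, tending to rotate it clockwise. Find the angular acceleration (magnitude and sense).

α ≈ 30.5 rad/s², clockwise

I = ½MR² = (1/2)(20.1)(0.124)² = 0.1545 kg·m².
Taking anticlockwise as positive: τ₁ = +(5.14)(0.124) = +0.6374 N·m; τ₂ = −(43.2)(0.124) = −5.357 N·m.
Net torque τ = -4.719 N·m.
α = τ/I = -4.719/0.1545 = -30.54 rad/s².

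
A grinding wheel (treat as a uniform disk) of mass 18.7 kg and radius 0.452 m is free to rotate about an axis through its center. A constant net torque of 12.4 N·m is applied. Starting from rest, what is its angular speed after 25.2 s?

I = ½MR² = (1/2)(18.7)(0.452)² = 1.910 kg·m².
α = τ/I = 12.4/1.910 = 6.491 rad/s².
ω = ω₀ + αt = 0 + (6.491)(25.2) = 163.6 rad/s.

ω ≈ 164 rad/s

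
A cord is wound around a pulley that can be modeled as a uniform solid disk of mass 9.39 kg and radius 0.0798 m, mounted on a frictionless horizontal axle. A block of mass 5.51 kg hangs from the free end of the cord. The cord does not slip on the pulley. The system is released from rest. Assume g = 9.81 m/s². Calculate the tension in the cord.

T ≈ 24.9 N

I = ½MR² = (1/2)(9.39)(0.0798)² = 0.02990 kg·m².
Block: mg − T = ma. Pulley: TR = Iα. No-slip: a = αR, so T = (I/R²)a = 4.695·a.
Then mg = (m + 4.695)a, so a = (5.51)(9.81)/(5.51 + 4.695) = 5.297 m/s².
T = 4.695·a = 24.87 N.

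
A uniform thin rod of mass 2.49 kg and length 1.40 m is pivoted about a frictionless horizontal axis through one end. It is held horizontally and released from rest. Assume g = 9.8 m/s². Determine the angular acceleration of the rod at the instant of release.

About the pivot, I = (1/3)ML² = (1/3)(2.49)(1.40)² = 1.627 kg·m².
The weight acts at the center, a distance L/2 = 0.7000 m from the pivot; τ = Mg(L/2) = 17.08 N·m.
α = τ/I = 17.08/1.627 = 10.50 rad/s².

α ≈ 10.5 rad/s²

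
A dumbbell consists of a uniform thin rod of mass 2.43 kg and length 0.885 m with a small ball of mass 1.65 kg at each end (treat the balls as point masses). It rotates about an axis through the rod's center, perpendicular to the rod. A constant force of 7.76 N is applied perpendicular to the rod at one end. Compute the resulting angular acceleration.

I_rod = (1/12)ML² = (1/12)(2.43)(0.885)² = 0.1586 kg·m².
I_balls = 2·m·(L/2)² = 2(1.65)(0.4425)² = 0.6462 kg·m².
Total I = 0.8048 kg·m².
τ = F·(L/2) = (7.76)(0.443) = 3.434 N·m.
α = τ/I = 3.434/0.8048 = 4.267 rad/s².

α ≈ 4.27 rad/s²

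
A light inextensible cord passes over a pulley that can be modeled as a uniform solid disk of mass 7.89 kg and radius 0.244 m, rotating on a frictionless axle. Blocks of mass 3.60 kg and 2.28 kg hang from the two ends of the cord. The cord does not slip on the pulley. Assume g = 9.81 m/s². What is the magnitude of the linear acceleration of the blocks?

a ≈ 1.32 m/s²

I = ½MR² = (1/2)(7.89)(0.244)² = 0.2349 kg·m².
Heavier block: m₁g − T₁ = m₁a. Lighter block: T₂ − m₂g = m₂a.
Pulley: (T₁ − T₂)R = Iα = I(a/R), so T₁ − T₂ = (I/R²)a = (1/2)M_p a = 3.945·a.
Adding the three: (m₁ − m₂)g = (m₁ + m₂ + 3.945)a, so a = (3.60 − 2.28)(9.81)/(3.60 + 2.28 + 3.945) = 1.318 m/s².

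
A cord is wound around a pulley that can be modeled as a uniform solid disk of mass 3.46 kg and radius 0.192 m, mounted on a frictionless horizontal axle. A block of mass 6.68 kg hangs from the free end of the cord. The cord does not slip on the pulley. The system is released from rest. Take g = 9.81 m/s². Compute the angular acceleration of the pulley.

α ≈ 40.6 rad/s²

I = ½MR² = (1/2)(3.46)(0.192)² = 0.06377 kg·m².
Block: mg − T = ma. Pulley: TR = Iα. No-slip: a = αR, so T = (I/R²)a = 1.730·a.
Then mg = (m + 1.730)a, so a = (6.68)(9.81)/(6.68 + 1.730) = 7.792 m/s².
α = a/R = 7.792/0.192 = 40.58 rad/s².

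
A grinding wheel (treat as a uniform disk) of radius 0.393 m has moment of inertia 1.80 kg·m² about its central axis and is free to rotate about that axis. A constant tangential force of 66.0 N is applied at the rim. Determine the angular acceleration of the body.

τ = F R = (66.0)(0.393) = 25.94 N·m.
Newton's second law for rotation, τ = Iα, gives α = τ/I = 25.94/1.800 = 14.41 rad/s².

α ≈ 14.4 rad/s²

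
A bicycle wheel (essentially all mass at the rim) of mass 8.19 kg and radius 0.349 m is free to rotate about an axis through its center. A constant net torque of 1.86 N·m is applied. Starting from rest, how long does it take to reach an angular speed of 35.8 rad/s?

t ≈ 19.2 s

I = MR² = (8.19)(0.349)² = 0.9976 kg·m².
α = τ/I = 1.86/0.9976 = 1.865 rad/s².
ω = αt ⇒ t = ω/α = 35.8/1.865 = 19.20 s.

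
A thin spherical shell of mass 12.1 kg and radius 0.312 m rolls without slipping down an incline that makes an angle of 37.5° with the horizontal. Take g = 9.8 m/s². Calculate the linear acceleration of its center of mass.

Translation along the incline: Mg sinθ − f = Ma.
Rotation about the center: fR = Iα with I = (2/3)MR². No-slip gives a = αR, so f = (I/R²)a = (2/3)M a.
Substituting: Mg sinθ = (1 + 0.6667)Ma, so a = g sinθ/(1 + 0.6667) = (9.8) sin 37.5° / 1.667 = 3.580 m/s².

a ≈ 3.58 m/s²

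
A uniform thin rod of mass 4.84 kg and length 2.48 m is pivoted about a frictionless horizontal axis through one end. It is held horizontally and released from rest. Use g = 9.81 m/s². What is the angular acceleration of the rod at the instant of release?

α ≈ 5.93 rad/s²

About the pivot, I = (1/3)ML² = (1/3)(4.84)(2.48)² = 9.923 kg·m².
The weight acts at the center, a distance L/2 = 1.240 m from the pivot; τ = Mg(L/2) = 58.88 N·m.
α = τ/I = 58.88/9.923 = 5.933 rad/s².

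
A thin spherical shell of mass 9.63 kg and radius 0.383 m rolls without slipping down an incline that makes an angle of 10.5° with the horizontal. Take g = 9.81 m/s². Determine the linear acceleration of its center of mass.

Translation along the incline: Mg sinθ − f = Ma.
Rotation about the center: fR = Iα with I = (2/3)MR². No-slip gives a = αR, so f = (I/R²)a = (2/3)M a.
Substituting: Mg sinθ = (1 + 0.6667)Ma, so a = g sinθ/(1 + 0.6667) = (9.81) sin 10.5° / 1.667 = 1.073 m/s².

a ≈ 1.07 m/s²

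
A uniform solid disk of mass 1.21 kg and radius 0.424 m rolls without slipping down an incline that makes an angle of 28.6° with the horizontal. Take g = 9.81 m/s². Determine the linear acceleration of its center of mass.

Translation along the incline: Mg sinθ − f = Ma.
Rotation about the center: fR = Iα with I = ½MR². No-slip gives a = αR, so f = (I/R²)a = (1/2)M a.
Substituting: Mg sinθ = (1 + 0.5000)Ma, so a = g sinθ/(1 + 0.5000) = (9.81) sin 28.6° / 1.500 = 3.131 m/s².

a ≈ 3.13 m/s²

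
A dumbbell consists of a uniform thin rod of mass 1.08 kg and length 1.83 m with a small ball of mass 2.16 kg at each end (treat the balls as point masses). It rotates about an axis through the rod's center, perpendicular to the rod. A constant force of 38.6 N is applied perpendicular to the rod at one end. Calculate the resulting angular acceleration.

I_rod = (1/12)ML² = (1/12)(1.08)(1.83)² = 0.3014 kg·m².
I_balls = 2·m·(L/2)² = 2(2.16)(0.9150)² = 3.617 kg·m².
Total I = 3.918 kg·m².
τ = F·(L/2) = (38.6)(0.915) = 35.32 N·m.
α = τ/I = 35.32/3.918 = 9.014 rad/s².

α ≈ 9.01 rad/s²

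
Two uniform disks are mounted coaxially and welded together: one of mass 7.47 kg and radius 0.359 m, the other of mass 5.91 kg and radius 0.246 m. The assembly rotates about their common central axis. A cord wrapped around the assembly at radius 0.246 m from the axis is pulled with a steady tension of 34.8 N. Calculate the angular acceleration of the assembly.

α ≈ 13.0 rad/s²

I = ½M₁R₁² + ½M₂R₂² = ½(7.47)(0.359)² + ½(5.91)(0.246)² = 0.6602 kg·m².
τ = F r = (34.8)(0.246) = 8.561 N·m.
α = τ/I = 8.561/0.6602 = 12.97 rad/s².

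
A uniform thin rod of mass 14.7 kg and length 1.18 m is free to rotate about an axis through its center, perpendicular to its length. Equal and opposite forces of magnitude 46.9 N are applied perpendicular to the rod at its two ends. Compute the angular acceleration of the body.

α ≈ 32.4 rad/s²

I = (1/12)ML² = (1/12)(14.7)(1.18)² = 1.706 kg·m².
The couple gives τ = F·(L/2) + F·(L/2) = F L = (46.9)(1.18) = 55.34 N·m.
Newton's second law for rotation, τ = Iα, gives α = τ/I = 55.34/1.706 = 32.45 rad/s².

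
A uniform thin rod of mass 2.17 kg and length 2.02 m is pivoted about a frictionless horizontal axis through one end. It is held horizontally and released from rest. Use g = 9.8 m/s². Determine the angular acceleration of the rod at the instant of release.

About the pivot, I = (1/3)ML² = (1/3)(2.17)(2.02)² = 2.951 kg·m².
The weight acts at the center, a distance L/2 = 1.010 m from the pivot; τ = Mg(L/2) = 21.48 N·m.
α = τ/I = 21.48/2.951 = 7.277 rad/s².

α ≈ 7.28 rad/s²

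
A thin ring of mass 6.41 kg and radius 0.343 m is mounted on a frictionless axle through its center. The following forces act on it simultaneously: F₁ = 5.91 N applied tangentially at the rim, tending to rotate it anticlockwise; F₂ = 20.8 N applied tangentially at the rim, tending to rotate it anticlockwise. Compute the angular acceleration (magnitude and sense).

α ≈ 12.1 rad/s², anticlockwise

I = MR² = (6.41)(0.343)² = 0.7541 kg·m².
Taking anticlockwise as positive: τ₁ = +(5.91)(0.343) = +2.027 N·m; τ₂ = +(20.8)(0.343) = +7.134 N·m.
Net torque τ = 9.162 N·m.
α = τ/I = 9.162/0.7541 = 12.15 rad/s².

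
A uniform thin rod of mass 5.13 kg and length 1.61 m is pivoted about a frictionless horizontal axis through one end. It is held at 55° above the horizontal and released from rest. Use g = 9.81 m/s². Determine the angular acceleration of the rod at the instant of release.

α ≈ 5.24 rad/s²

About the pivot, I = (1/3)ML² = (1/3)(5.13)(1.61)² = 4.432 kg·m².
The weight acts at the center, a distance L/2 = 0.8050 m from the pivot; τ = Mg(L/2) cos 55° = 23.24 N·m.
α = τ/I = 23.24/4.432 = 5.242 rad/s².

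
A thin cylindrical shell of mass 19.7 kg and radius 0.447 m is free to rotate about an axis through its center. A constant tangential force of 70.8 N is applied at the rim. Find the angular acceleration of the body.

α ≈ 8.04 rad/s²

I = MR² = (19.7)(0.447)² = 3.936 kg·m².
τ = F R = (70.8)(0.447) = 31.65 N·m.
Newton's second law for rotation, τ = Iα, gives α = τ/I = 31.65/3.936 = 8.040 rad/s².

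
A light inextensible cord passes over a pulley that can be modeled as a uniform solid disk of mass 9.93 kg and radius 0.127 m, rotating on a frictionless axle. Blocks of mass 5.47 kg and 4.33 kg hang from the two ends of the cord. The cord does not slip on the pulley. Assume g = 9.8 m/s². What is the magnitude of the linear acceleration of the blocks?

a ≈ 0.757 m/s²

I = ½MR² = (1/2)(9.93)(0.127)² = 0.08008 kg·m².
Heavier block: m₁g − T₁ = m₁a. Lighter block: T₂ − m₂g = m₂a.
Pulley: (T₁ − T₂)R = Iα = I(a/R), so T₁ − T₂ = (I/R²)a = (1/2)M_p a = 4.965·a.
Adding the three: (m₁ − m₂)g = (m₁ + m₂ + 4.965)a, so a = (5.47 − 4.33)(9.8)/(5.47 + 4.33 + 4.965) = 0.7567 m/s².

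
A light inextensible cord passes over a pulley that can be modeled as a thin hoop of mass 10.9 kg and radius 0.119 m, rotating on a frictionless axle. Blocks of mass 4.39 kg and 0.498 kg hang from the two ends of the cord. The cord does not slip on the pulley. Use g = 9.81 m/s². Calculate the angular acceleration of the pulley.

I = MR² = (10.9)(0.119)² = 0.1544 kg·m².
Heavier block: m₁g − T₁ = m₁a. Lighter block: T₂ − m₂g = m₂a.
Pulley: (T₁ − T₂)R = Iα = I(a/R), so T₁ − T₂ = (I/R²)a = 1·M_p a = 10.90·a.
Adding the three: (m₁ − m₂)g = (m₁ + m₂ + 10.90)a, so a = (4.39 − 0.498)(9.81)/(4.39 + 0.498 + 10.90) = 2.418 m/s².
α = a/R = 2.418/0.119 = 20.32 rad/s².

α ≈ 20.3 rad/s²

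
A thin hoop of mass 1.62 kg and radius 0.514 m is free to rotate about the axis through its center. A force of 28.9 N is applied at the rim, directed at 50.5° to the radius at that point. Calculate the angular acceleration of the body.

I = MR² = (1.62)(0.514)² = 0.4280 kg·m².
Only the tangential component produces torque: τ = F R sinθ = (28.9)(0.514) sin 50.5° = 11.46 N·m.
From τ = Iα: α = 11.46/0.4280 = 26.78 rad/s².

α ≈ 26.8 rad/s²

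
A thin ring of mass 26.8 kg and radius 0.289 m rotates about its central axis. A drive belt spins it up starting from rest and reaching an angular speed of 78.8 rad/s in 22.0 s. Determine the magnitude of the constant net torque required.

τ ≈ 8.02 N·m

I = MR² = (26.8)(0.289)² = 2.238 kg·m².
α = Δω/Δt = (78.8 − 0)/22.0 = 3.582 rad/s².
τ = Iα = (2.238)(3.582) = 8.017 N·m.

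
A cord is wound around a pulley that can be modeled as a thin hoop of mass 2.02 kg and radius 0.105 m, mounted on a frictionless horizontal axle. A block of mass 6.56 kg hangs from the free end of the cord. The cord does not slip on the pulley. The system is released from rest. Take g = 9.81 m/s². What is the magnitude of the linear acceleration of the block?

I = MR² = (2.02)(0.105)² = 0.02227 kg·m².
Block: mg − T = ma. Pulley: TR = Iα. No-slip: a = αR, so T = (I/R²)a = 2.020·a.
Then mg = (m + 2.020)a, so a = (6.56)(9.81)/(6.56 + 2.020) = 7.500 m/s².

a ≈ 7.50 m/s²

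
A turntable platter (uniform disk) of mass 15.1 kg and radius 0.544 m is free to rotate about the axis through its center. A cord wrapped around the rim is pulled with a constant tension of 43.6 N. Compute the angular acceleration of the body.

I = ½MR² = (1/2)(15.1)(0.544)² = 2.234 kg·m².
τ = F R = (43.6)(0.544) = 23.72 N·m.
From τ = Iα: α = 23.72/2.234 = 10.62 rad/s².

α ≈ 10.6 rad/s²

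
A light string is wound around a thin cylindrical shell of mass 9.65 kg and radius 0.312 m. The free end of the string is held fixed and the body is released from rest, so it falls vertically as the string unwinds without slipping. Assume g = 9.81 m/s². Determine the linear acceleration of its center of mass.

a ≈ 4.91 m/s²

Translation: Mg − T = Ma. Rotation about the center: TR = Iα with I = MR².
With a = αR: T = (I/R²)a = M a, so Mg = (1 + 1.000)Ma.
a = g/(1 + 1.000) = 9.81/2.000 = 4.905 m/s².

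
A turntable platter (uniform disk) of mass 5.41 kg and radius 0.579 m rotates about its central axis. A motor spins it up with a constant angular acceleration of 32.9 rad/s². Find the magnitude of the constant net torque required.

τ ≈ 29.8 N·m

I = ½MR² = (1/2)(5.41)(0.579)² = 0.9068 kg·m².
τ = Iα = (0.9068)(32.90) = 29.83 N·m.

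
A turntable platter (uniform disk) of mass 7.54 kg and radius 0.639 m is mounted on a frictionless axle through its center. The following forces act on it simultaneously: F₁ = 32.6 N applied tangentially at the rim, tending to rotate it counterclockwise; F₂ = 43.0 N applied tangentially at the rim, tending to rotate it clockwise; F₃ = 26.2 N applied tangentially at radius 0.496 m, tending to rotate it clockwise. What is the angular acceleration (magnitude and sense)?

I = ½MR² = (1/2)(7.54)(0.639)² = 1.539 kg·m².
Taking counterclockwise as positive: τ₁ = +(32.6)(0.639) = +20.83 N·m; τ₂ = −(43.0)(0.639) = −27.48 N·m; τ₃ = −(26.2)(0.496) = −13.00 N·m.
Net torque τ = -19.64 N·m.
α = τ/I = -19.64/1.539 = -12.76 rad/s².

α ≈ 12.8 rad/s², clockwise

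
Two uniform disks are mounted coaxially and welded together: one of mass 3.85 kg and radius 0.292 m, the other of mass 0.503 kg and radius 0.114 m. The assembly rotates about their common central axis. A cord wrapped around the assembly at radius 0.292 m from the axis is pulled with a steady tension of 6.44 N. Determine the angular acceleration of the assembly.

I = ½M₁R₁² + ½M₂R₂² = ½(3.85)(0.292)² + ½(0.503)(0.114)² = 0.1674 kg·m².
τ = F r = (6.44)(0.292) = 1.880 N·m.
α = τ/I = 1.880/0.1674 = 11.23 rad/s².

α ≈ 11.2 rad/s²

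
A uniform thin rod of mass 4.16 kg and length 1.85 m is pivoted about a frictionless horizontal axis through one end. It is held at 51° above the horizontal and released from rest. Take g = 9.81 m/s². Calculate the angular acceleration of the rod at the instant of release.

About the pivot, I = (1/3)ML² = (1/3)(4.16)(1.85)² = 4.746 kg·m².
The weight acts at the center, a distance L/2 = 0.9250 m from the pivot; τ = Mg(L/2) cos 51° = 23.76 N·m.
α = τ/I = 23.76/4.746 = 5.006 rad/s².

α ≈ 5.01 rad/s²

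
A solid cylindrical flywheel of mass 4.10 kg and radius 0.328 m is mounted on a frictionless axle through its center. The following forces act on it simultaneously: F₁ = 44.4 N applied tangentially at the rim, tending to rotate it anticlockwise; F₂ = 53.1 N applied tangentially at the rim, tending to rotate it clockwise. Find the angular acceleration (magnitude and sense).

α ≈ 12.9 rad/s², clockwise

I = ½MR² = (1/2)(4.10)(0.328)² = 0.2205 kg·m².
Taking anticlockwise as positive: τ₁ = +(44.4)(0.328) = +14.56 N·m; τ₂ = −(53.1)(0.328) = −17.42 N·m.
Net torque τ = -2.854 N·m.
α = τ/I = -2.854/0.2205 = -12.94 rad/s².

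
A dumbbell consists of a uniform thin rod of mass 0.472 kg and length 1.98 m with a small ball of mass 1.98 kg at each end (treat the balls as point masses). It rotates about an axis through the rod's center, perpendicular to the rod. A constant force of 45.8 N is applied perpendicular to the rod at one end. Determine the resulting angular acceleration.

α ≈ 11.2 rad/s²

I_rod = (1/12)ML² = (1/12)(0.472)(1.98)² = 0.1542 kg·m².
I_balls = 2·m·(L/2)² = 2(1.98)(0.9900)² = 3.881 kg·m².
Total I = 4.035 kg·m².
τ = F·(L/2) = (45.8)(0.990) = 45.34 N·m.
α = τ/I = 45.34/4.035 = 11.24 rad/s².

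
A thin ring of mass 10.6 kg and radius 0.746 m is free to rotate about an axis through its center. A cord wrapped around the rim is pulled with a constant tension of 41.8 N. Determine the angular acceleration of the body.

α ≈ 5.29 rad/s²

I = MR² = (10.6)(0.746)² = 5.899 kg·m².
τ = F R = (41.8)(0.746) = 31.18 N·m.
Newton's second law for rotation, τ = Iα, gives α = τ/I = 31.18/5.899 = 5.286 rad/s².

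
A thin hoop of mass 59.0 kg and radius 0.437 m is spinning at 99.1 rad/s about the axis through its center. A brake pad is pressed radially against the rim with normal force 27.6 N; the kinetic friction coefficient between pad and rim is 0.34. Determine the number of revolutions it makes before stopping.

I = MR² = (59.0)(0.437)² = 11.27 kg·m².
Friction force f = μN = (0.34)(27.6) = 9.384 N at the rim; torque magnitude τ = fR = 4.101 N·m, opposing ω.
|α| = τ/I = 4.101/11.27 = 0.3640 rad/s² (deceleration).
ω² = ω₀² − 2|α|θ with ω = 0 ⇒ θ = ω₀²/(2|α|) = 13490 rad = 2147 rev.

≈ 2150 revolutions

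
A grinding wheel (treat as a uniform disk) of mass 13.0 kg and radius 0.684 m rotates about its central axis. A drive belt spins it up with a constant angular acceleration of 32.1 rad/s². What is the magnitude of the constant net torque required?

I = ½MR² = (1/2)(13.0)(0.684)² = 3.041 kg·m².
τ = Iα = (3.041)(32.10) = 97.62 N·m.

τ ≈ 97.6 N·m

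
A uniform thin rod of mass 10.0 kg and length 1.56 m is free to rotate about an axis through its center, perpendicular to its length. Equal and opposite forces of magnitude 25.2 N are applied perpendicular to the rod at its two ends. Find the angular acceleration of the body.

I = (1/12)ML² = (1/12)(10.0)(1.56)² = 2.028 kg·m².
The couple gives τ = F·(L/2) + F·(L/2) = F L = (25.2)(1.56) = 39.31 N·m.
Newton's second law for rotation, τ = Iα, gives α = τ/I = 39.31/2.028 = 19.38 rad/s².

α ≈ 19.4 rad/s²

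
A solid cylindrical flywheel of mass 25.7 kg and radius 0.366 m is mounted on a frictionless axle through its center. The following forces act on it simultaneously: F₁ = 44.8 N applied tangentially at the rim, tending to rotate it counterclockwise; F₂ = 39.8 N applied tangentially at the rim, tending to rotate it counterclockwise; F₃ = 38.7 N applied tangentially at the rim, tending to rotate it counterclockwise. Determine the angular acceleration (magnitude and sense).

I = ½MR² = (1/2)(25.7)(0.366)² = 1.721 kg·m².
Taking counterclockwise as positive: τ₁ = +(44.8)(0.366) = +16.40 N·m; τ₂ = +(39.8)(0.366) = +14.57 N·m; τ₃ = +(38.7)(0.366) = +14.16 N·m.
Net torque τ = 45.13 N·m.
α = τ/I = 45.13/1.721 = 26.22 rad/s².

α ≈ 26.2 rad/s², counterclockwise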